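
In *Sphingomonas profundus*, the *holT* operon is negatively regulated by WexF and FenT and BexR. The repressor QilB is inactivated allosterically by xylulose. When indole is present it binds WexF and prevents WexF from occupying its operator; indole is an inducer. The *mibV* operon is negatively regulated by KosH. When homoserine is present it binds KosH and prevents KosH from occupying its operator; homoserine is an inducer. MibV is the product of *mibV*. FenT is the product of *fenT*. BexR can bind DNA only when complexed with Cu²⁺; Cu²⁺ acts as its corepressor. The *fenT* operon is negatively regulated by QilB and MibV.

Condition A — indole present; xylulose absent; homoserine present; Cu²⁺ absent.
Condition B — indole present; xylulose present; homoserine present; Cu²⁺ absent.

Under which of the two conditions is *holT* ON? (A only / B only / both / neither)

Condition A:
Indole is present, so WexF is inactive.
Xylulose is absent, so QilB is active.
Homoserine is present, so KosH is inactive.
With no repressor bound, *mibV* is transcribed.
So MibV is produced and active.
With repressor QilB bound, *fenT* is not transcribed.
So FenT is not produced.
Cu²⁺ is absent, so BexR is inactive.
With no repressor bound, *holT* is transcribed.
→ *holT* is ON in A.
Condition B:
Indole is present, so WexF is inactive.
Xylulose is present, so QilB is inactive.
Homoserine is present, so KosH is inactive.
With no repressor bound, *mibV* is transcribed.
So MibV is produced and active.
With repressor MibV bound, *fenT* is not transcribed.
So FenT is not produced.
Cu²⁺ is absent, so BexR is inactive.
With no repressor bound, *holT* is transcribed.
→ *holT* is ON in B.

both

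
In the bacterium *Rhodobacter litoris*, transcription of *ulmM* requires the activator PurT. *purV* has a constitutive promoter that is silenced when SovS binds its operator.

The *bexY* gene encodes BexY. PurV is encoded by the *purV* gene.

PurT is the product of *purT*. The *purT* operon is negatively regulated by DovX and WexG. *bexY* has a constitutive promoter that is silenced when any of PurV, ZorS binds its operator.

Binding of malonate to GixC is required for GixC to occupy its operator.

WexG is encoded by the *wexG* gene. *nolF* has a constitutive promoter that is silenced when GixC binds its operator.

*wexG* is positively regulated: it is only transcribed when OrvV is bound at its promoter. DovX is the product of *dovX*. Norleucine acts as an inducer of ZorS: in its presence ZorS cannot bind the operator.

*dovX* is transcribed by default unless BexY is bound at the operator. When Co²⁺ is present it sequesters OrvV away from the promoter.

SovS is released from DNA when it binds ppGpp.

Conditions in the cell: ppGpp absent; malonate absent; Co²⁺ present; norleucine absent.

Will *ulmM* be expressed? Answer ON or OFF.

OFF

ppGpp is absent, so SovS is active.
With repressor SovS bound, *purV* is not transcribed.
So PurV is not produced.
Norleucine is absent, so ZorS is active.
With repressor ZorS bound, *bexY* is not transcribed.
So BexY is not produced.
With no repressor bound, *dovX* is transcribed.
So DovX is produced and active.
Co²⁺ is present, so OrvV is inactive.
Required activator OrvV is absent, so *wexG* is not transcribed.
So WexG is not produced.
With repressor DovX bound, *purT* is not transcribed.
So PurT is not produced.
Required activator PurT is absent, so *ulmM* is not transcribed.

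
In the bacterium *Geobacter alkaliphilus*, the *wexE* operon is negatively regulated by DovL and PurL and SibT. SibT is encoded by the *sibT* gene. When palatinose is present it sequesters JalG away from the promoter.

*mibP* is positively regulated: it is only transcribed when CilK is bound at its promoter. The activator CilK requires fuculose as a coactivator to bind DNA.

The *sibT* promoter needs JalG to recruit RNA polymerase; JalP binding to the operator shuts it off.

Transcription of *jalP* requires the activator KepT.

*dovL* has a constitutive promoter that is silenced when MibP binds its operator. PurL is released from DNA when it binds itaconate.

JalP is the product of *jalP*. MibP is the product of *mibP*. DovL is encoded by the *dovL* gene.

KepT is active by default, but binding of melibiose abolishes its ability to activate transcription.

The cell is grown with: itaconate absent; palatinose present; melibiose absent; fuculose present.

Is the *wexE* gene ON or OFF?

OFF

Fuculose is present, so CilK is active.
No repressor is bound and CilK is active, so *mibP* is transcribed.
So MibP is produced and active.
With repressor MibP bound, *dovL* is not transcribed.
So DovL is not produced.
Itaconate is absent, so PurL is active.
Melibiose is absent, so KepT is active.
No repressor is bound and KepT is active, so *jalP* is transcribed.
So JalP is produced and active.
Palatinose is present, so JalG is inactive.
With repressor JalP bound, *sibT* is not transcribed.
So SibT is not produced.
With repressor PurL bound, *wexE* is not transcribed.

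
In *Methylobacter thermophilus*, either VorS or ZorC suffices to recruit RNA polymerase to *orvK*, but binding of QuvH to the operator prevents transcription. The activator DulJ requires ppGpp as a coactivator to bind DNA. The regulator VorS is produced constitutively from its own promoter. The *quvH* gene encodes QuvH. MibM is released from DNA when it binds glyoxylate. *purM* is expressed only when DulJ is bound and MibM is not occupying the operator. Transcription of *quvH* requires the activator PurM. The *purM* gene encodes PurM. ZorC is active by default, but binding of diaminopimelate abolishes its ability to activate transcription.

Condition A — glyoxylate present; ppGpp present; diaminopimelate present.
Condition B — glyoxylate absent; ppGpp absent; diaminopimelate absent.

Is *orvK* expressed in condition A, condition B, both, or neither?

Condition A:
VorS is produced constitutively and is active.
Glyoxylate is present, so MibM is inactive.
ppGpp is present, so DulJ is active.
No repressor is bound and DulJ is active, so *purM* is transcribed.
So PurM is produced and active.
No repressor is bound and PurM is active, so *quvH* is transcribed.
So QuvH is produced and active.
Diaminopimelate is present, so ZorC is inactive.
With repressor QuvH bound, *orvK* is not transcribed.
→ *orvK* is OFF in A.
Condition B:
VorS is produced constitutively and is active.
Glyoxylate is absent, so MibM is active.
ppGpp is absent, so DulJ is inactive.
With repressor MibM bound, *purM* is not transcribed.
So PurM is not produced.
Required activator PurM is absent, so *quvH* is not transcribed.
So QuvH is not produced.
Diaminopimelate is absent, so ZorC is active.
Activator VorS is present, so *orvK* is transcribed.
→ *orvK* is ON in B.

B only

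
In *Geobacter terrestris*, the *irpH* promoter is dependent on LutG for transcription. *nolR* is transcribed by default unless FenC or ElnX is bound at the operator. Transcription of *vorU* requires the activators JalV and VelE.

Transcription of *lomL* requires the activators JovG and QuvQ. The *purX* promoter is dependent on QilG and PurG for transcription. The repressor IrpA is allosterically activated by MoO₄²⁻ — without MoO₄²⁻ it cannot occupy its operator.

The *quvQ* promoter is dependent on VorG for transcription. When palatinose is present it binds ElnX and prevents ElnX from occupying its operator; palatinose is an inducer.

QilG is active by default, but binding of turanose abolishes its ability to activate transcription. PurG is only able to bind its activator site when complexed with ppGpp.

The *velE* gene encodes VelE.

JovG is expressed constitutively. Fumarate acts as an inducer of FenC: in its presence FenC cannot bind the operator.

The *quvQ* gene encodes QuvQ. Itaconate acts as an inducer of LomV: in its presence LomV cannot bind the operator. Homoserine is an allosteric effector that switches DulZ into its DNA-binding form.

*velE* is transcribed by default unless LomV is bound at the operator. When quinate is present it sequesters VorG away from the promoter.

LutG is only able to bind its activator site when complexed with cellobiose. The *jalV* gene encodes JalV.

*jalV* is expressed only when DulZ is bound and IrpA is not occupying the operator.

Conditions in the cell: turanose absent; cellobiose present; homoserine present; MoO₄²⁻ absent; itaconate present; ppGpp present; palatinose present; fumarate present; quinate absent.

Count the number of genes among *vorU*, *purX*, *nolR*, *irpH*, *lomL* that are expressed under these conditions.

Homoserine is present, so DulZ is active.
MoO₄²⁻ is absent, so IrpA is inactive.
No repressor is bound and DulZ is active, so *jalV* is transcribed.
So JalV is produced and active.
Itaconate is present, so LomV is inactive.
With no repressor bound, *velE* is transcribed.
So VelE is produced and active.
No repressor is bound and JalV and VelE are active, so *vorU* is transcribed.
→ *vorU* is ON.
Turanose is absent, so QilG is active.
ppGpp is present, so PurG is active.
No repressor is bound and QilG and PurG are active, so *purX* is transcribed.
→ *purX* is ON.
Fumarate is present, so FenC is inactive.
Palatinose is present, so ElnX is inactive.
With no repressor bound, *nolR* is transcribed.
→ *nolR* is ON.
Cellobiose is present, so LutG is active.
No repressor is bound and LutG is active, so *irpH* is transcribed.
→ *irpH* is ON.
JovG is produced constitutively and is active.
Quinate is absent, so VorG is active.
No repressor is bound and VorG is active, so *quvQ* is transcribed.
So QuvQ is produced and active.
No repressor is bound and JovG and QuvQ are active, so *lomL* is transcribed.
→ *lomL* is ON.
5 of the 5 genes are transcribed.

5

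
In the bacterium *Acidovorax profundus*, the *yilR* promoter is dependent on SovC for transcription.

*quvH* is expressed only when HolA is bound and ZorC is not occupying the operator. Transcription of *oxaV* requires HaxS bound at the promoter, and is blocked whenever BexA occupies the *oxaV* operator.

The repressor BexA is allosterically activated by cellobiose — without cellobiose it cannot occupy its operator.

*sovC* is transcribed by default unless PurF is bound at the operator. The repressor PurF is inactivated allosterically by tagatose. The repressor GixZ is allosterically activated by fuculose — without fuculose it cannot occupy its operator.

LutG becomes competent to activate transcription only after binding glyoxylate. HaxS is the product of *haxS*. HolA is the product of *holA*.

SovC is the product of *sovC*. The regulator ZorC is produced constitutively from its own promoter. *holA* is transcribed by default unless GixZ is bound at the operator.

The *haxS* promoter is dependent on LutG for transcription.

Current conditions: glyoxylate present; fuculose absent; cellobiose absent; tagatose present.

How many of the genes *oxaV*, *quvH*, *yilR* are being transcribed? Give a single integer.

Cellobiose is absent, so BexA is inactive.
Glyoxylate is present, so LutG is active.
No repressor is bound and LutG is active, so *haxS* is transcribed.
So HaxS is produced and active.
No repressor is bound and HaxS is active, so *oxaV* is transcribed.
→ *oxaV* is ON.
Fuculose is absent, so GixZ is inactive.
With no repressor bound, *holA* is transcribed.
So HolA is produced and active.
ZorC is produced constitutively and is active.
With repressor ZorC bound, *quvH* is not transcribed.
→ *quvH* is OFF.
Tagatose is present, so PurF is inactive.
With no repressor bound, *sovC* is transcribed.
So SovC is produced and active.
No repressor is bound and SovC is active, so *yilR* is transcribed.
→ *yilR* is ON.
2 of the 3 genes are transcribed.

2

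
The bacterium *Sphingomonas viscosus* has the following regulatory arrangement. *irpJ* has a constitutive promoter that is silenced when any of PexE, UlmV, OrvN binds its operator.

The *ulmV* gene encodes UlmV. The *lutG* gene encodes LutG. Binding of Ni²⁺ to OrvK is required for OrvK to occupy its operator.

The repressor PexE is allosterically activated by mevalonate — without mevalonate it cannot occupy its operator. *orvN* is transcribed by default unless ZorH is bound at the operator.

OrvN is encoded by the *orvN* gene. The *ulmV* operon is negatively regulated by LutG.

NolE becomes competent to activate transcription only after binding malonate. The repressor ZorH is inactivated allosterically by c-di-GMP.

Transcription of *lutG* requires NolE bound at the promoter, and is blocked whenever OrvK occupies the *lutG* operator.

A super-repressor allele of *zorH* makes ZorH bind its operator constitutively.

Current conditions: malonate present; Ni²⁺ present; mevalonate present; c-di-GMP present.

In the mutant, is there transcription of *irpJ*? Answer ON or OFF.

OFF

Mevalonate is present, so PexE is active.
Ni²⁺ is present, so OrvK is active.
Malonate is present, so NolE is active.
With repressor OrvK bound, *lutG* is not transcribed.
So LutG is not produced.
With no repressor bound, *ulmV* is transcribed.
So UlmV is produced and active.
ZorH is constitutively active in this strain.
With repressor ZorH bound, *orvN* is not transcribed.
So OrvN is not produced.
With repressor PexE bound, *irpJ* is not transcribed.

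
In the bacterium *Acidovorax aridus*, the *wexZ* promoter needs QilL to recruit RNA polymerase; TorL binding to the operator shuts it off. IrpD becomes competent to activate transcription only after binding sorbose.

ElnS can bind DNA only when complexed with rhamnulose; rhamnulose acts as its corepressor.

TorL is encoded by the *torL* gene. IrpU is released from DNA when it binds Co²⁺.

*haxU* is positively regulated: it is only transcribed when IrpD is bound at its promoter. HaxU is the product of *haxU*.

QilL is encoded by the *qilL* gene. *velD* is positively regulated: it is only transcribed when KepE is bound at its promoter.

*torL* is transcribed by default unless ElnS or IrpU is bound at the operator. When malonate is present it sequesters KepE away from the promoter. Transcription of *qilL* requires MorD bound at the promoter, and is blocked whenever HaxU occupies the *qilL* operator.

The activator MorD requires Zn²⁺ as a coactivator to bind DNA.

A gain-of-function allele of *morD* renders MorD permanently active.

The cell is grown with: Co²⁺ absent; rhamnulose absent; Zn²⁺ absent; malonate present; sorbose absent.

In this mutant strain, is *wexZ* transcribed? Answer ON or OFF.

Rhamnulose is absent, so ElnS is inactive.
Co²⁺ is absent, so IrpU is active.
With repressor IrpU bound, *torL* is not transcribed.
So TorL is not produced.
MorD is constitutively active in this strain.
Sorbose is absent, so IrpD is inactive.
Required activator IrpD is absent, so *haxU* is not transcribed.
So HaxU is not produced.
No repressor is bound and MorD is active, so *qilL* is transcribed.
So QilL is produced and active.
No repressor is bound and QilL is active, so *wexZ* is transcribed.

ON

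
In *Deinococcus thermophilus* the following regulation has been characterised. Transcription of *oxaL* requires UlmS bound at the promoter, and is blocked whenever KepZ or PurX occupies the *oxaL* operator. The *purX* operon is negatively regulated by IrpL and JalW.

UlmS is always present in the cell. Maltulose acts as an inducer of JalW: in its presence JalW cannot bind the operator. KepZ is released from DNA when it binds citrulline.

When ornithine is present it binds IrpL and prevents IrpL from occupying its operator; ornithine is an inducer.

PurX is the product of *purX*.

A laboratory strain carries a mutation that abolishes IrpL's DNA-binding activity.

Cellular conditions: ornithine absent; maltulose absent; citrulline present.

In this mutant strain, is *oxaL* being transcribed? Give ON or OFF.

UlmS is produced constitutively and is active.
Citrulline is present, so KepZ is inactive.
IrpL is non-functional in this strain, so it has no effect.
Maltulose is absent, so JalW is active.
With repressor JalW bound, *purX* is not transcribed.
So PurX is not produced.
No repressor is bound and UlmS is active, so *oxaL* is transcribed.

ON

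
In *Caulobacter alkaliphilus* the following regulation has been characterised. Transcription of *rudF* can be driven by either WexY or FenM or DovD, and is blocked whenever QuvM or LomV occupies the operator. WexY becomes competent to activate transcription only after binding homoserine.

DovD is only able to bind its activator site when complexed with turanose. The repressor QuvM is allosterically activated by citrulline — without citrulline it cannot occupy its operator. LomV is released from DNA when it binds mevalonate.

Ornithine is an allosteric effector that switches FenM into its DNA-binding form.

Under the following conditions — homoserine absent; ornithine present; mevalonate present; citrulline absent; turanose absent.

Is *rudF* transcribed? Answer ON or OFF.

ON

Homoserine is absent, so WexY is inactive.
Ornithine is present, so FenM is active.
Turanose is absent, so DovD is inactive.
Citrulline is absent, so QuvM is inactive.
Mevalonate is present, so LomV is inactive.
Activator FenM is present, so *rudF* is transcribed.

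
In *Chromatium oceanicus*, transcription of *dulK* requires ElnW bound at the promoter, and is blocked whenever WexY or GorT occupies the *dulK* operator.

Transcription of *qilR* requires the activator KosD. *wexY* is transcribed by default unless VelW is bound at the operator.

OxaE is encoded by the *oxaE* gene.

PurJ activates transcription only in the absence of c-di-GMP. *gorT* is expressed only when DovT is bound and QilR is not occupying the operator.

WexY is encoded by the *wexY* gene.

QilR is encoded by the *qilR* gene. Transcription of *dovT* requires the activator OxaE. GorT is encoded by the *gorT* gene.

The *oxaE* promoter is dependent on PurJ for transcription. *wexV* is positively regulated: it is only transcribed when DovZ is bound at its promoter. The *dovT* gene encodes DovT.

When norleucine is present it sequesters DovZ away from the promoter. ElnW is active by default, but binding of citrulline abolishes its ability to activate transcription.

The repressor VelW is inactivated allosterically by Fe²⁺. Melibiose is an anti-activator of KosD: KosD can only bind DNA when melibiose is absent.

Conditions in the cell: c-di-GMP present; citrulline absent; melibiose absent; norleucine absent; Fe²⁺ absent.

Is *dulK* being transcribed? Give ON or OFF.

Citrulline is absent, so ElnW is active.
Fe²⁺ is absent, so VelW is active.
With repressor VelW bound, *wexY* is not transcribed.
So WexY is not produced.
Melibiose is absent, so KosD is active.
No repressor is bound and KosD is active, so *qilR* is transcribed.
So QilR is produced and active.
c-di-GMP is present, so PurJ is inactive.
Required activator PurJ is absent, so *oxaE* is not transcribed.
So OxaE is not produced.
Required activator OxaE is absent, so *dovT* is not transcribed.
So DovT is not produced.
With repressor QilR bound, *gorT* is not transcribed.
So GorT is not produced.
No repressor is bound and ElnW is active, so *dulK* is transcribed.

ON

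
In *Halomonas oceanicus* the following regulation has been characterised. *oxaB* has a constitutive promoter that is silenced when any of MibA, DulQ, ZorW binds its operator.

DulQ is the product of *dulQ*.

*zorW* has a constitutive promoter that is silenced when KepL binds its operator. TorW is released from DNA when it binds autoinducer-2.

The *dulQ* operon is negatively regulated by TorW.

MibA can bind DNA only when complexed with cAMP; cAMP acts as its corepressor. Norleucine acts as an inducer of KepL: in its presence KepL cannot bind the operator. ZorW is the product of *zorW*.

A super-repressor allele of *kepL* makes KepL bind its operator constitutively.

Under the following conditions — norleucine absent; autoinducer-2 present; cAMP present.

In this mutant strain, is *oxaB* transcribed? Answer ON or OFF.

OFF

cAMP is present, so MibA is active.
Autoinducer-2 is present, so TorW is inactive.
With no repressor bound, *dulQ* is transcribed.
So DulQ is produced and active.
KepL is constitutively active in this strain.
With repressor KepL bound, *zorW* is not transcribed.
So ZorW is not produced.
With repressor MibA bound, *oxaB* is not transcribed.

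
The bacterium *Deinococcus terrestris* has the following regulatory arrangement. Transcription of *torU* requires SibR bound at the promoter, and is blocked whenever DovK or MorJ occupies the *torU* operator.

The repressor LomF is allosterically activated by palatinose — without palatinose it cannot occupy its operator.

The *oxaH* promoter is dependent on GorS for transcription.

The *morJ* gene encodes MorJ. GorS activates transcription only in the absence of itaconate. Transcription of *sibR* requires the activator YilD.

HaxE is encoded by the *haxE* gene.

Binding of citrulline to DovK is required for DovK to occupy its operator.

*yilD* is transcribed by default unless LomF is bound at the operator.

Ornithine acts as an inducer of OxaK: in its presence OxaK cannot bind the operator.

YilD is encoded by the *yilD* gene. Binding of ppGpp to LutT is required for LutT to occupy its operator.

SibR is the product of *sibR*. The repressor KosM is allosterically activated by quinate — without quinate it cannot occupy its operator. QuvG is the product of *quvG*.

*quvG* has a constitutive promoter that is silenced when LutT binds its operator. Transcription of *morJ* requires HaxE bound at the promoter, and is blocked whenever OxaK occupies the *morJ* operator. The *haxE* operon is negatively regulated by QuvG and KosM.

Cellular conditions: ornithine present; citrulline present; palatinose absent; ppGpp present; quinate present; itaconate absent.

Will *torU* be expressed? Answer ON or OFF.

OFF

Citrulline is present, so DovK is active.
Palatinose is absent, so LomF is inactive.
With no repressor bound, *yilD* is transcribed.
So YilD is produced and active.
No repressor is bound and YilD is active, so *sibR* is transcribed.
So SibR is produced and active.
Ornithine is present, so OxaK is inactive.
ppGpp is present, so LutT is active.
With repressor LutT bound, *quvG* is not transcribed.
So QuvG is not produced.
Quinate is present, so KosM is active.
With repressor KosM bound, *haxE* is not transcribed.
So HaxE is not produced.
Required activator HaxE is absent, so *morJ* is not transcribed.
So MorJ is not produced.
With repressor DovK bound, *torU* is not transcribed.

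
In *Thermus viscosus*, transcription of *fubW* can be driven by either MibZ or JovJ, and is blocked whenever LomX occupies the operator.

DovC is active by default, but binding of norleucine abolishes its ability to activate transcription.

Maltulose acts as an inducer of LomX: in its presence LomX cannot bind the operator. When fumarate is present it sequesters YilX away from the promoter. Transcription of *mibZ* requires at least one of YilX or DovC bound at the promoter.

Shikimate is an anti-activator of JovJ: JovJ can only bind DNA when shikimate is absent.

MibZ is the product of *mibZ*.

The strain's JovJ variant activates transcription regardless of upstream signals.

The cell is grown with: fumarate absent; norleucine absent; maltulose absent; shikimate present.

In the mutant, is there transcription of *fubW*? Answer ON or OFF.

OFF

Fumarate is absent, so YilX is active.
Norleucine is absent, so DovC is active.
Activator YilX is present, so *mibZ* is transcribed.
So MibZ is produced and active.
JovJ is constitutively active in this strain.
Maltulose is absent, so LomX is active.
With repressor LomX bound, *fubW* is not transcribed.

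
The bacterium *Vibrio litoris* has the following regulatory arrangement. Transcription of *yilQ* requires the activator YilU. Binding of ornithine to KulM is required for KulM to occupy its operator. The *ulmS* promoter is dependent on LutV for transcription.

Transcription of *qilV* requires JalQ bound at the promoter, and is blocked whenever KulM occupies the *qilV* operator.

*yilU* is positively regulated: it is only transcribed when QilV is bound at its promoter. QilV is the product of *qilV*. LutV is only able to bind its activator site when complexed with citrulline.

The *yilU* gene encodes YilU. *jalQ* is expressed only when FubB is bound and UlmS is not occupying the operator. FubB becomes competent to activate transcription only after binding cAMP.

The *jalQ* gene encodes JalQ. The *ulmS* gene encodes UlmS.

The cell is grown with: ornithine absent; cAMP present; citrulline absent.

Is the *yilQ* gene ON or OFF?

ON

Citrulline is absent, so LutV is inactive.
Required activator LutV is absent, so *ulmS* is not transcribed.
So UlmS is not produced.
cAMP is present, so FubB is active.
No repressor is bound and FubB is active, so *jalQ* is transcribed.
So JalQ is produced and active.
Ornithine is absent, so KulM is inactive.
No repressor is bound and JalQ is active, so *qilV* is transcribed.
So QilV is produced and active.
No repressor is bound and QilV is active, so *yilU* is transcribed.
So YilU is produced and active.
No repressor is bound and YilU is active, so *yilQ* is transcribed.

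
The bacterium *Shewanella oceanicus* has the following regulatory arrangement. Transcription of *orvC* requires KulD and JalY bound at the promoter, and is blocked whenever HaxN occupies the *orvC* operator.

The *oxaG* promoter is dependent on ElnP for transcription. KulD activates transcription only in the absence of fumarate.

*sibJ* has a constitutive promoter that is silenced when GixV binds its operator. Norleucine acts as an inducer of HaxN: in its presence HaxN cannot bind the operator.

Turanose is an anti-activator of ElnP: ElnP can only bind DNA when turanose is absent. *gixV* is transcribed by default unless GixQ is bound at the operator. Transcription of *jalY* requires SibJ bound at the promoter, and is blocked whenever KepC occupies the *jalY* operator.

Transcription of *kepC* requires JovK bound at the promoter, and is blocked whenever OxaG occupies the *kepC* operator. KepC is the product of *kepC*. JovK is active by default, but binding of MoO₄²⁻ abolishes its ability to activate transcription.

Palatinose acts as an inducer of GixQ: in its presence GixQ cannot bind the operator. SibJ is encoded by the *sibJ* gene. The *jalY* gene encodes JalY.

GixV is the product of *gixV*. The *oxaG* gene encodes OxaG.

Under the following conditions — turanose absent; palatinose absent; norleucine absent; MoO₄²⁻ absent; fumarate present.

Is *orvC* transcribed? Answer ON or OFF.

OFF

Norleucine is absent, so HaxN is active.
Fumarate is present, so KulD is inactive.
MoO₄²⁻ is absent, so JovK is active.
Turanose is absent, so ElnP is active.
No repressor is bound and ElnP is active, so *oxaG* is transcribed.
So OxaG is produced and active.
With repressor OxaG bound, *kepC* is not transcribed.
So KepC is not produced.
Palatinose is absent, so GixQ is active.
With repressor GixQ bound, *gixV* is not transcribed.
So GixV is not produced.
With no repressor bound, *sibJ* is transcribed.
So SibJ is produced and active.
No repressor is bound and SibJ is active, so *jalY* is transcribed.
So JalY is produced and active.
With repressor HaxN bound, *orvC* is not transcribed.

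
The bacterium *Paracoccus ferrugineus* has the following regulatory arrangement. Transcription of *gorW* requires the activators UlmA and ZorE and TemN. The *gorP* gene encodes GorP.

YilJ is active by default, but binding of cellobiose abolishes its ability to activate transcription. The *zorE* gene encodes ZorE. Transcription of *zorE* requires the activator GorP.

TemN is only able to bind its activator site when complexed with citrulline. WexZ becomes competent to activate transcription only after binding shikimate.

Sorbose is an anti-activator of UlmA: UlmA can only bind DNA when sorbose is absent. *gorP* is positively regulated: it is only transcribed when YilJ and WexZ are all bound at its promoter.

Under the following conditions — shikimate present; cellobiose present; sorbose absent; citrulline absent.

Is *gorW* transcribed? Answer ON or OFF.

OFF

Sorbose is absent, so UlmA is active.
Cellobiose is present, so YilJ is inactive.
Shikimate is present, so WexZ is active.
Required activator YilJ is absent, so *gorP* is not transcribed.
So GorP is not produced.
Required activator GorP is absent, so *zorE* is not transcribed.
So ZorE is not produced.
Citrulline is absent, so TemN is inactive.
Required activator ZorE is absent, so *gorW* is not transcribed.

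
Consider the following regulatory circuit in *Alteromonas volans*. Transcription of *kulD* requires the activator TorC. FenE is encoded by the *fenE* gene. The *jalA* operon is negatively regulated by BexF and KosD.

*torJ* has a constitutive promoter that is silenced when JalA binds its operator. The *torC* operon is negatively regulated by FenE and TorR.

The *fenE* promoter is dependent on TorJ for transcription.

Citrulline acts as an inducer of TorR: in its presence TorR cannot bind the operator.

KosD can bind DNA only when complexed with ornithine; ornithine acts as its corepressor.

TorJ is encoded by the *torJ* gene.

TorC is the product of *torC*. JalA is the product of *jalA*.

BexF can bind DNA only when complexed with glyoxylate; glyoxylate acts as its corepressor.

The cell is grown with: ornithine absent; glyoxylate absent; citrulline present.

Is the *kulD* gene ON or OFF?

Glyoxylate is absent, so BexF is inactive.
Ornithine is absent, so KosD is inactive.
With no repressor bound, *jalA* is transcribed.
So JalA is produced and active.
With repressor JalA bound, *torJ* is not transcribed.
So TorJ is not produced.
Required activator TorJ is absent, so *fenE* is not transcribed.
So FenE is not produced.
Citrulline is present, so TorR is inactive.
With no repressor bound, *torC* is transcribed.
So TorC is produced and active.
No repressor is bound and TorC is active, so *kulD* is transcribed.

ON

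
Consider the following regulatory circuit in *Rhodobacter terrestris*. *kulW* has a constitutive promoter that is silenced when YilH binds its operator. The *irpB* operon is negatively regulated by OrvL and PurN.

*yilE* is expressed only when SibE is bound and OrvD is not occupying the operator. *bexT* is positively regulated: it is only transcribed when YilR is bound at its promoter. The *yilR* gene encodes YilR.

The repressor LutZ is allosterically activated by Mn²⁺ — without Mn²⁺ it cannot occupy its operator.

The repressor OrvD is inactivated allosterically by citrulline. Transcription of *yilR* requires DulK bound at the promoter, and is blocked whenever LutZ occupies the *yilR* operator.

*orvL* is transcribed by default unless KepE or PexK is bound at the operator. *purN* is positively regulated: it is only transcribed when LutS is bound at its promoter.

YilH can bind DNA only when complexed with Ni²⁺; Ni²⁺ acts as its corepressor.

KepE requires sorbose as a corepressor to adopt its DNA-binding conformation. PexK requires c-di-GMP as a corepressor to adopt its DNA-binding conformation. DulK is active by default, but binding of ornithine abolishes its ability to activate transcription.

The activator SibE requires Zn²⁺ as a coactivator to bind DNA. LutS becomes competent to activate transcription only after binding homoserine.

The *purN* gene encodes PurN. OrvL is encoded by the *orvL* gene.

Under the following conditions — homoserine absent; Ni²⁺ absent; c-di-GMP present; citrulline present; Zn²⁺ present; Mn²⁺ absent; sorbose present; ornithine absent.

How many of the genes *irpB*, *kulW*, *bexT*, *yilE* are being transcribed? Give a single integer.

4

Sorbose is present, so KepE is active.
c-di-GMP is present, so PexK is active.
With repressor KepE bound, *orvL* is not transcribed.
So OrvL is not produced.
Homoserine is absent, so LutS is inactive.
Required activator LutS is absent, so *purN* is not transcribed.
So PurN is not produced.
With no repressor bound, *irpB* is transcribed.
→ *irpB* is ON.
Ni²⁺ is absent, so YilH is inactive.
With no repressor bound, *kulW* is transcribed.
→ *kulW* is ON.
Ornithine is absent, so DulK is active.
Mn²⁺ is absent, so LutZ is inactive.
No repressor is bound and DulK is active, so *yilR* is transcribed.
So YilR is produced and active.
No repressor is bound and YilR is active, so *bexT* is transcribed.
→ *bexT* is ON.
Citrulline is present, so OrvD is inactive.
Zn²⁺ is present, so SibE is active.
No repressor is bound and SibE is active, so *yilE* is transcribed.
→ *yilE* is ON.
4 of the 4 genes are transcribed.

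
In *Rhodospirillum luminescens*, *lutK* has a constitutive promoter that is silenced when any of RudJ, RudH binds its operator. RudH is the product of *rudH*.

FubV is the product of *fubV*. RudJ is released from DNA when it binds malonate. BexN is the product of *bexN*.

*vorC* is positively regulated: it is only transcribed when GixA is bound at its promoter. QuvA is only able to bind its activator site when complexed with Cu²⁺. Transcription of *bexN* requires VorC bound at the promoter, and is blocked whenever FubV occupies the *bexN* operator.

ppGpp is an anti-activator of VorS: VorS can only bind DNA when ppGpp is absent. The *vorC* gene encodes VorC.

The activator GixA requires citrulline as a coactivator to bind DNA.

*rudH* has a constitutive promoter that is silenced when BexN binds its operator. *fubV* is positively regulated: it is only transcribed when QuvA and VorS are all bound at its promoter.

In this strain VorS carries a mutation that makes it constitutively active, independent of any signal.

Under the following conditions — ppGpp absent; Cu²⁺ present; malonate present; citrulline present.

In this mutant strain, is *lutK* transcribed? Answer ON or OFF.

Malonate is present, so RudJ is inactive.
Citrulline is present, so GixA is active.
No repressor is bound and GixA is active, so *vorC* is transcribed.
So VorC is produced and active.
Cu²⁺ is present, so QuvA is active.
VorS is constitutively active in this strain.
No repressor is bound and QuvA and VorS are active, so *fubV* is transcribed.
So FubV is produced and active.
With repressor FubV bound, *bexN* is not transcribed.
So BexN is not produced.
With no repressor bound, *rudH* is transcribed.
So RudH is produced and active.
With repressor RudH bound, *lutK* is not transcribed.

OFF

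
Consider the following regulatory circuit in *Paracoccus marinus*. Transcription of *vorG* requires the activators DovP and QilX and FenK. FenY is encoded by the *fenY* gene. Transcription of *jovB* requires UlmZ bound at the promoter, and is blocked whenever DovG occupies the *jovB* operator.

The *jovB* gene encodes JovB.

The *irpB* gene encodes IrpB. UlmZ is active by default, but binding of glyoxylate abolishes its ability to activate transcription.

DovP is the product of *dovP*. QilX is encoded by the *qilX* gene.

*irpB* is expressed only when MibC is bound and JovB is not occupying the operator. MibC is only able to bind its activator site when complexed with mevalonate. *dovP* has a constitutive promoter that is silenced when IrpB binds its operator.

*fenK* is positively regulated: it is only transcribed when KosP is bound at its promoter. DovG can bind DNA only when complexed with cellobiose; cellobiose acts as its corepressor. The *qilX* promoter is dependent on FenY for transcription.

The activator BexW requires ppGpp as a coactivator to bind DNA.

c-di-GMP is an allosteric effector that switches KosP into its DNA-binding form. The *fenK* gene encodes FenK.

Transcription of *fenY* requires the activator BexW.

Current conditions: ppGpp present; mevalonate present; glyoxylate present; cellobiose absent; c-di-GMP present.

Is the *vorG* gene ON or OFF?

Mevalonate is present, so MibC is active.
Cellobiose is absent, so DovG is inactive.
Glyoxylate is present, so UlmZ is inactive.
Required activator UlmZ is absent, so *jovB* is not transcribed.
So JovB is not produced.
No repressor is bound and MibC is active, so *irpB* is transcribed.
So IrpB is produced and active.
With repressor IrpB bound, *dovP* is not transcribed.
So DovP is not produced.
ppGpp is present, so BexW is active.
No repressor is bound and BexW is active, so *fenY* is transcribed.
So FenY is produced and active.
No repressor is bound and FenY is active, so *qilX* is transcribed.
So QilX is produced and active.
c-di-GMP is present, so KosP is active.
No repressor is bound and KosP is active, so *fenK* is transcribed.
So FenK is produced and active.
Required activator DovP is absent, so *vorG* is not transcribed.

OFF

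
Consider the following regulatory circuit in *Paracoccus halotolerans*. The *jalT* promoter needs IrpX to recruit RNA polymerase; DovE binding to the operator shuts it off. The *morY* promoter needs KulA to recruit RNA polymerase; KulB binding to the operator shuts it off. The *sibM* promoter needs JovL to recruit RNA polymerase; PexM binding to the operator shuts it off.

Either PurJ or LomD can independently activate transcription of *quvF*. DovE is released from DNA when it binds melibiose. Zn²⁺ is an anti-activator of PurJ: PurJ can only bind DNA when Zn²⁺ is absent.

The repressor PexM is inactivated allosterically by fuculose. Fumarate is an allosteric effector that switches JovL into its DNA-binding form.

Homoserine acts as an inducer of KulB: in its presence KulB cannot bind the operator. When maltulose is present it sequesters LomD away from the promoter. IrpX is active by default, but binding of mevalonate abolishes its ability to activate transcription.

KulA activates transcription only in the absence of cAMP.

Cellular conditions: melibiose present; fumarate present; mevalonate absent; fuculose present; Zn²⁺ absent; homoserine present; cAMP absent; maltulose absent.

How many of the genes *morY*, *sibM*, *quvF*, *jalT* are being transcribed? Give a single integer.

4

Homoserine is present, so KulB is inactive.
cAMP is absent, so KulA is active.
No repressor is bound and KulA is active, so *morY* is transcribed.
→ *morY* is ON.
Fumarate is present, so JovL is active.
Fuculose is present, so PexM is inactive.
No repressor is bound and JovL is active, so *sibM* is transcribed.
→ *sibM* is ON.
Zn²⁺ is absent, so PurJ is active.
Maltulose is absent, so LomD is active.
Activator PurJ is present, so *quvF* is transcribed.
→ *quvF* is ON.
Melibiose is present, so DovE is inactive.
Mevalonate is absent, so IrpX is active.
No repressor is bound and IrpX is active, so *jalT* is transcribed.
→ *jalT* is ON.
4 of the 4 genes are transcribed.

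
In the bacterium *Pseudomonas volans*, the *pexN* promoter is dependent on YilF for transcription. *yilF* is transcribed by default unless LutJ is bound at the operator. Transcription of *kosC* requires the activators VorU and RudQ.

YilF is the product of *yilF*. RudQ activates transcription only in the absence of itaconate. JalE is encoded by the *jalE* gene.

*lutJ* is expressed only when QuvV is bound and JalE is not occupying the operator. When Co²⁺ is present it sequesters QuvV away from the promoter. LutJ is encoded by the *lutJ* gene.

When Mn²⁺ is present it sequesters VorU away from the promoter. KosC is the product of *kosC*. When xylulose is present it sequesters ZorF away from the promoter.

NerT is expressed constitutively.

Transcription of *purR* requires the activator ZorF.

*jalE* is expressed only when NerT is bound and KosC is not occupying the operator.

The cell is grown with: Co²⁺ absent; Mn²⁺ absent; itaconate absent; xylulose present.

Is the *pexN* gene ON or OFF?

Mn²⁺ is absent, so VorU is active.
Itaconate is absent, so RudQ is active.
No repressor is bound and VorU and RudQ are active, so *kosC* is transcribed.
So KosC is produced and active.
NerT is produced constitutively and is active.
With repressor KosC bound, *jalE* is not transcribed.
So JalE is not produced.
Co²⁺ is absent, so QuvV is active.
No repressor is bound and QuvV is active, so *lutJ* is transcribed.
So LutJ is produced and active.
With repressor LutJ bound, *yilF* is not transcribed.
So YilF is not produced.
Required activator YilF is absent, so *pexN* is not transcribed.

OFF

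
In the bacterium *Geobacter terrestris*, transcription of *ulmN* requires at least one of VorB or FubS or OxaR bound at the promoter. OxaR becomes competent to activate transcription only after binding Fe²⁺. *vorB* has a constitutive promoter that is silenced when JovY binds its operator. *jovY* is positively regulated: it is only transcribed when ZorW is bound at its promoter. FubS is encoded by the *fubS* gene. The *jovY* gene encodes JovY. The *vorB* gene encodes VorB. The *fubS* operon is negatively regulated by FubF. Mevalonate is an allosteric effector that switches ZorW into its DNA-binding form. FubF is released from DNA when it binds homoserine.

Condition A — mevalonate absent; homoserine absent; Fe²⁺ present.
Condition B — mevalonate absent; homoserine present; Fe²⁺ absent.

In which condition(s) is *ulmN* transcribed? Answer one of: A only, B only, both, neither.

both

Condition A:
Mevalonate is absent, so ZorW is inactive.
Required activator ZorW is absent, so *jovY* is not transcribed.
So JovY is not produced.
With no repressor bound, *vorB* is transcribed.
So VorB is produced and active.
Homoserine is absent, so FubF is active.
With repressor FubF bound, *fubS* is not transcribed.
So FubS is not produced.
Fe²⁺ is present, so OxaR is active.
Activator VorB is present, so *ulmN* is transcribed.
→ *ulmN* is ON in A.
Condition B:
Mevalonate is absent, so ZorW is inactive.
Required activator ZorW is absent, so *jovY* is not transcribed.
So JovY is not produced.
With no repressor bound, *vorB* is transcribed.
So VorB is produced and active.
Homoserine is present, so FubF is inactive.
With no repressor bound, *fubS* is transcribed.
So FubS is produced and active.
Fe²⁺ is absent, so OxaR is inactive.
Activator VorB is present, so *ulmN* is transcribed.
→ *ulmN* is ON in B.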